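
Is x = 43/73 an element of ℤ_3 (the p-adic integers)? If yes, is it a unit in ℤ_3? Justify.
x ∈ ℤ_3^× (unit); v_3(x) = 0

ℤ_3 = {x ∈ ℚ_3 : v_3(x) ≥ 0} and ℤ_3^× = {x ∈ ℤ_3 : v_3(x) = 0}. Here v_3(43/73) = v_3(num) − v_3(den) = 0; compare against these criteria.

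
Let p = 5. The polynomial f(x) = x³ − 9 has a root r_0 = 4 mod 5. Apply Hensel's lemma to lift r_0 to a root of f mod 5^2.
r_1 = 19 (mod 25)

Hensel: r_{i+1} = r_i − f(r_i)/f′(r_i) mod 5^{i+2}, where f′(x) = 3x². Iterate:
  r_0 = 4 (mod 5)
  r_1 = 19 (mod 25)
Final: r = 19 with f(r) ≡ 0 mod 5^2.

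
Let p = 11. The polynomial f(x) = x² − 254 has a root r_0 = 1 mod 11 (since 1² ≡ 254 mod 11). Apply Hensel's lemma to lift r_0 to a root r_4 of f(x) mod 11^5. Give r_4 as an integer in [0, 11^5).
r_4 = 86461 (mod 161051)

Hensel's recurrence: r_{i+1} = r_i − f(r_i)·(f′(r_i))^{-1} mod 11^{i+2}, with f′(x) = 2x. Iterate:
  r_0 = 1 (mod 11)
  r_1 = 67 (mod 121)
  r_2 = 1277 (mod 1331)
  r_3 = 13256 (mod 14641)
  r_4 = 86461 (mod 161051)
Final: r_4 = 86461, and one checks f(r_4) ≡ 0 mod 11^5.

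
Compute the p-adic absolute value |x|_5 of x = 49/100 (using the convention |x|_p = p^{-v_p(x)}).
|49/100|_5 = 25

Step 1 — compute v_5(x) by factoring powers of 5 out of the numerator and denominator: v_5(49/100) = -2. Step 2 — apply |x|_p = p^{-v_p(x)} = 5^{2} = 25.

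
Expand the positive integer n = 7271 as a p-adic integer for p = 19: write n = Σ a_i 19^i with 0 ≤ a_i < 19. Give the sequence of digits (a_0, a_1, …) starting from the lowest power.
(a_0, a_1, …) = (13, 2, 1, 1)

Repeated division by 19 gives the digits low-to-high: 7271 = 13 + 2·19^1 + 1·19^2 + 1·19^3. Digit sequence: (13, 2, 1, 1).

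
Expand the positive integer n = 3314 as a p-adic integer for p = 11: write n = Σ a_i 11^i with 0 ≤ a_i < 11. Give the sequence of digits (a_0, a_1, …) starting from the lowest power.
(a_0, a_1, …) = (3, 4, 5, 2)

Repeated division by 11 gives the digits low-to-high: 3314 = 3 + 4·11^1 + 5·11^2 + 2·11^3. Digit sequence: (3, 4, 5, 2).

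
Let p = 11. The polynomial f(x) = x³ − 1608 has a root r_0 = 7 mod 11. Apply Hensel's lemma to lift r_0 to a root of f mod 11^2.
r_1 = 51 (mod 121)

Hensel: r_{i+1} = r_i − f(r_i)/f′(r_i) mod 11^{i+2}, where f′(x) = 3x². Iterate:
  r_0 = 7 (mod 11)
  r_1 = 51 (mod 121)
Final: r = 51 with f(r) ≡ 0 mod 11^2.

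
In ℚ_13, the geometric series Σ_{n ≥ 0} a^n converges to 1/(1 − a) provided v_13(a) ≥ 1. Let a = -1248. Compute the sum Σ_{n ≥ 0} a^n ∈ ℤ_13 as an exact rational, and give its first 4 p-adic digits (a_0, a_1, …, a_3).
Σ a^n = 1/(1 − a) = 1/1249;  first 4 digits = (1, 8, 4, 11)

v_13(a) = 1 ≥ 1, so the series converges in ℤ_13 to 1/(1 − a) = 1/(1 − (-1248)) = 1/1249. Expand this rational in ℤ_13: compute digits iteratively via d_i = x_i mod 13, x_{i+1} = (x_i − d_i)/13. The first 4 digits are (1, 8, 4, 11).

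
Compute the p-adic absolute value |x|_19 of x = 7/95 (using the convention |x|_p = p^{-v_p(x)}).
|7/95|_19 = 19

Step 1 — compute v_19(x) by factoring powers of 19 out of the numerator and denominator: v_19(7/95) = -1. Step 2 — apply |x|_p = p^{-v_p(x)} = 19^{1} = 19.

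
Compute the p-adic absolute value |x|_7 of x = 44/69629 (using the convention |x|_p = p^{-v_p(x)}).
|44/69629|_7 = 2401

Step 1 — compute v_7(x) by factoring powers of 7 out of the numerator and denominator: v_7(44/69629) = -4. Step 2 — apply |x|_p = p^{-v_p(x)} = 7^{4} = 2401.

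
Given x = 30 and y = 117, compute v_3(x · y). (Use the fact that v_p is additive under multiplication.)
v_3(3510) = 3

v_p(x) = 1 (factor: 30 = 3^1 · 10); v_p(y) = 2 (factor: 117 = 3^2 · 13). Additivity: v_p(xy) = v_p(x) + v_p(y) = 1 + 2 = 3. (Direct check: xy = 3510 = 3^3 · (130).)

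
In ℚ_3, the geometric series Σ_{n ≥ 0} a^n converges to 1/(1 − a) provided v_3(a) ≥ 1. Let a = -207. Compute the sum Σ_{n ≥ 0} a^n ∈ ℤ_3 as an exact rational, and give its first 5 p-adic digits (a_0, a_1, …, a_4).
Σ a^n = 1/(1 − a) = 1/208;  first 5 digits = (1, 0, 1, 1, 1)

v_3(a) = 2 ≥ 1, so the series converges in ℤ_3 to 1/(1 − a) = 1/(1 − (-207)) = 1/208. Expand this rational in ℤ_3: compute digits iteratively via d_i = x_i mod 3, x_{i+1} = (x_i − d_i)/3. The first 5 digits are (1, 0, 1, 1, 1).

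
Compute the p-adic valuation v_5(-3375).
v_5(-3375) = 3

v_5(n) is the largest exponent k such that 5^k divides n. Factor out: -3375 = -5^3 · 27. (Sign doesn't affect v_p.) So v_5(-3375) = 3.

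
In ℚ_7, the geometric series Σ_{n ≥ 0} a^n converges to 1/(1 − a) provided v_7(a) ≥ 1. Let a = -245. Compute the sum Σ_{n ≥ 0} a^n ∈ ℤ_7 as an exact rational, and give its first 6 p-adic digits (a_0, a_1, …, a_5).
Σ a^n = 1/(1 − a) = 1/246;  first 6 digits = (1, 0, 2, 6, 3, 3)

v_7(a) = 2 ≥ 1, so the series converges in ℤ_7 to 1/(1 − a) = 1/(1 − (-245)) = 1/246. Expand this rational in ℤ_7: compute digits iteratively via d_i = x_i mod 7, x_{i+1} = (x_i − d_i)/7. The first 6 digits are (1, 0, 2, 6, 3, 3).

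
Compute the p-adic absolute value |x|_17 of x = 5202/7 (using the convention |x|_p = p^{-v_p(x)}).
|5202/7|_17 = 1/289

Step 1 — compute v_17(x) by factoring powers of 17 out of the numerator and denominator: v_17(5202/7) = 2. Step 2 — apply |x|_p = p^{-v_p(x)} = 17^{-2} = 1/289.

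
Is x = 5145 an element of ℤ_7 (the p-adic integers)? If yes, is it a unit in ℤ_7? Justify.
x ∈ ℤ_7 but not a unit; v_7(x) = 3 > 0

ℤ_7 = {x ∈ ℚ_7 : v_7(x) ≥ 0} and ℤ_7^× = {x ∈ ℤ_7 : v_7(x) = 0}. Here v_7(5145) = v_7(num) − v_7(den) = 3; compare against these criteria.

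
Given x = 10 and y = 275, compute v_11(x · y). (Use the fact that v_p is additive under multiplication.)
v_11(2750) = 1

v_p(x) = 0 (factor: 10 = 11^0 · 10); v_p(y) = 1 (factor: 275 = 11^1 · 25). Additivity: v_p(xy) = v_p(x) + v_p(y) = 0 + 1 = 1. (Direct check: xy = 2750 = 11^1 · (250).)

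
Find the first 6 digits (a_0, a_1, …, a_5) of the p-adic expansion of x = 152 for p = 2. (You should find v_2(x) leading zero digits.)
(a_0, …, a_5) = (0, 0, 0, 1, 1, 0)

v_2(152) = 3, so a_0 = ... = a_2 = 0. Factor out: x = 2^3 · u with u = 19 a unit in ℤ_2. Expand u iteratively via a_{v+i} = u_i mod 2, u_{i+1} = (u_i − a_{v+i})/2:
  u_0 = 19;  a_3 = 1;  u_1 = (u_0 − 1)/2 = 9
  u_1 = 9;  a_4 = 1;  u_2 = (u_1 − 1)/2 = 4
  u_2 = 4;  a_5 = 0;  u_3 = (u_2 − 0)/2 = 2
Digits: (0, 0, 0, 1, 1, 0).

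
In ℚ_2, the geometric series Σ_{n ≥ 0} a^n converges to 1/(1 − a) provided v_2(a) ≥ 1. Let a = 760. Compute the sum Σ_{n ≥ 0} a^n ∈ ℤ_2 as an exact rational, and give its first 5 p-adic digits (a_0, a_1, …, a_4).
Σ a^n = 1/(1 − a) = -1/759;  first 5 digits = (1, 0, 0, 1, 1)

v_2(a) = 3 ≥ 1, so the series converges in ℤ_2 to 1/(1 − a) = 1/(1 − 760) = -1/759. Expand this rational in ℤ_2: compute digits iteratively via d_i = x_i mod 2, x_{i+1} = (x_i − d_i)/2. The first 5 digits are (1, 0, 0, 1, 1).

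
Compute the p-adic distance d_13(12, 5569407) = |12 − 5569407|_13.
d_13(12, 5569407) = 1/371293

Step 1 — x − y = 12 − 5569407 = -5569395. Step 2 — v_13(-5569395) = 5 (factor: -5569395 = −(13^5 · 15); the sign does not affect v_p). Step 3 — |x − y|_13 = 13^{-5} = 1/371293.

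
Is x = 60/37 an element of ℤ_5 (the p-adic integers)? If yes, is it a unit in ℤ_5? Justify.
x ∈ ℤ_5 but not a unit; v_5(x) = 1 > 0

ℤ_5 = {x ∈ ℚ_5 : v_5(x) ≥ 0} and ℤ_5^× = {x ∈ ℤ_5 : v_5(x) = 0}. Here v_5(60/37) = v_5(num) − v_5(den) = 1; compare against these criteria.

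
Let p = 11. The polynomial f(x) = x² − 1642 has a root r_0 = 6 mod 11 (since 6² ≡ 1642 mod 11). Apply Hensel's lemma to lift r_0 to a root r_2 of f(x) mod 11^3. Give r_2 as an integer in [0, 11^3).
r_2 = 160 (mod 1331)

Hensel's recurrence: r_{i+1} = r_i − f(r_i)·(f′(r_i))^{-1} mod 11^{i+2}, with f′(x) = 2x. Iterate:
  r_0 = 6 (mod 11)
  r_1 = 39 (mod 121)
  r_2 = 160 (mod 1331)
Final: r_2 = 160, and one checks f(r_2) ≡ 0 mod 11^3.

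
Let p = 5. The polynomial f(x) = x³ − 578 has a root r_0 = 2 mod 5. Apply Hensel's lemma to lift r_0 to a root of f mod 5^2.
r_1 = 12 (mod 25)

Hensel: r_{i+1} = r_i − f(r_i)/f′(r_i) mod 5^{i+2}, where f′(x) = 3x². Iterate:
  r_0 = 2 (mod 5)
  r_1 = 12 (mod 25)
Final: r = 12 with f(r) ≡ 0 mod 5^2.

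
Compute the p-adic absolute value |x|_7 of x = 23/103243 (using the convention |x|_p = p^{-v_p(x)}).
|23/103243|_7 = 2401

Step 1 — compute v_7(x) by factoring powers of 7 out of the numerator and denominator: v_7(23/103243) = -4. Step 2 — apply |x|_p = p^{-v_p(x)} = 7^{4} = 2401.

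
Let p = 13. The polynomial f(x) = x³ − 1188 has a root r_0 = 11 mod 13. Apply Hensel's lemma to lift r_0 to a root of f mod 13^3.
r_2 = 2013 (mod 2197)

Hensel: r_{i+1} = r_i − f(r_i)/f′(r_i) mod 13^{i+2}, where f′(x) = 3x². Iterate:
  r_0 = 11 (mod 13)
  r_1 = 154 (mod 169)
  r_2 = 2013 (mod 2197)
Final: r = 2013 with f(r) ≡ 0 mod 13^3.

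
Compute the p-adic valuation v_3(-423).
v_3(-423) = 2

v_3(n) is the largest exponent k such that 3^k divides n. Factor out: -423 = -3^2 · 47. (Sign doesn't affect v_p.) So v_3(-423) = 2.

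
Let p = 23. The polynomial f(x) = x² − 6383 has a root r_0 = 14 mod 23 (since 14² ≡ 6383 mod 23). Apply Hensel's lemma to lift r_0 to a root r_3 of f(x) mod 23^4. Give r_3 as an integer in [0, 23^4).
r_3 = 7811 (mod 279841)

Hensel's recurrence: r_{i+1} = r_i − f(r_i)·(f′(r_i))^{-1} mod 23^{i+2}, with f′(x) = 2x. Iterate:
  r_0 = 14 (mod 23)
  r_1 = 405 (mod 529)
  r_2 = 7811 (mod 12167)
  r_3 = 7811 (mod 279841)
Final: r_3 = 7811, and one checks f(r_3) ≡ 0 mod 23^4.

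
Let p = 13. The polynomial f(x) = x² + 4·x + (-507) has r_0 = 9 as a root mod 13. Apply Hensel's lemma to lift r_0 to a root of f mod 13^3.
r_2 = 1517 (mod 2197)

Hensel: r_{i+1} = r_i − f(r_i)·(f′(r_i))^{-1} mod 13^{i+2}, f′(x) = 2x + 4. Iterate:
  r_0 = 9 (mod 13)
  r_1 = 165 (mod 169)
  r_2 = 1517 (mod 2197)
Final: r = 1517 satisfies f(r) ≡ 0 mod 13^3.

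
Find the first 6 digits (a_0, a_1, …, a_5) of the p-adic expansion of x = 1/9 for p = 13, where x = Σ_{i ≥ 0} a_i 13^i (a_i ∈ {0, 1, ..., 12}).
(a_0, …, a_5) = (3, 7, 11, 2, 7, 11)

v_13(1/9) = 0 (numerator and denominator both coprime to 13), so x ∈ ℤ_13^×. Compute digits iteratively via a_i = x_i mod 13, x_{i+1} = (x_i − a_i)/13, with x_0 = x:
  x_0 = 1/9;  a_0 = 3;  x_1 = (x_0 − 3)/13 = -2/9
  x_1 = -2/9;  a_1 = 7;  x_2 = (x_1 − 7)/13 = -5/9
  x_2 = -5/9;  a_2 = 11;  x_3 = (x_2 − 11)/13 = -8/9
  x_3 = -8/9;  a_3 = 2;  x_4 = (x_3 − 2)/13 = -2/9
  x_4 = -2/9;  a_4 = 7;  x_5 = (x_4 − 7)/13 = -5/9
  x_5 = -5/9;  a_5 = 11;  x_6 = (x_5 − 11)/13 = -8/9
Digits: (3, 7, 11, 2, 7, 11).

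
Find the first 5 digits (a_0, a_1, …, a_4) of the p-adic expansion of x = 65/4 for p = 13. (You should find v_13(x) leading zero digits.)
(a_0, …, a_4) = (0, 11, 9, 9, 9)

v_13(65/4) = 1, so a_0 = ... = a_0 = 0. Factor out: x = 13^1 · u with u = 5/4 a unit in ℤ_13. Expand u iteratively via a_{v+i} = u_i mod 13, u_{i+1} = (u_i − a_{v+i})/13:
  u_0 = 5/4;  a_1 = 11;  u_1 = (u_0 − 11)/13 = -3/4
  u_1 = -3/4;  a_2 = 9;  u_2 = (u_1 − 9)/13 = -3/4
  u_2 = -3/4;  a_3 = 9;  u_3 = (u_2 − 9)/13 = -3/4
  u_3 = -3/4;  a_4 = 9;  u_4 = (u_3 − 9)/13 = -3/4
Digits: (0, 11, 9, 9, 9).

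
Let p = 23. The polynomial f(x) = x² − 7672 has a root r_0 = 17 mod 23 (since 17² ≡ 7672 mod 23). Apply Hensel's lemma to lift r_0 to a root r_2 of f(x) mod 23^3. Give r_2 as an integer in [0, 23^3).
r_2 = 4824 (mod 12167)

Hensel's recurrence: r_{i+1} = r_i − f(r_i)·(f′(r_i))^{-1} mod 23^{i+2}, with f′(x) = 2x. Iterate:
  r_0 = 17 (mod 23)
  r_1 = 63 (mod 529)
  r_2 = 4824 (mod 12167)
Final: r_2 = 4824, and one checks f(r_2) ≡ 0 mod 23^3.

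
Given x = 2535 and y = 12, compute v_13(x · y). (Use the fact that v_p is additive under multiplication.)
v_13(30420) = 2

v_p(x) = 2 (factor: 2535 = 13^2 · 15); v_p(y) = 0 (factor: 12 = 13^0 · 12). Additivity: v_p(xy) = v_p(x) + v_p(y) = 2 + 0 = 2. (Direct check: xy = 30420 = 13^2 · (180).)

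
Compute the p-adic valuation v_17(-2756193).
v_17(-2756193) = 4

v_17(n) is the largest exponent k such that 17^k divides n. Factor out: -2756193 = -17^4 · 33. (Sign doesn't affect v_p.) So v_17(-2756193) = 4.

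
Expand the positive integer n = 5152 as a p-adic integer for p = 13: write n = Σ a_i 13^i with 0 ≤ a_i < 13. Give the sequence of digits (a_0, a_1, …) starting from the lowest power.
(a_0, a_1, …) = (4, 6, 4, 2)

Repeated division by 13 gives the digits low-to-high: 5152 = 4 + 6·13^1 + 4·13^2 + 2·13^3. Digit sequence: (4, 6, 4, 2).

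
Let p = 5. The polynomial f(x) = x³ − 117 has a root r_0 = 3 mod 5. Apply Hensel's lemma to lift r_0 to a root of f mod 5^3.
r_2 = 123 (mod 125)

Hensel: r_{i+1} = r_i − f(r_i)/f′(r_i) mod 5^{i+2}, where f′(x) = 3x². Iterate:
  r_0 = 3 (mod 5)
  r_1 = 23 (mod 25)
  r_2 = 123 (mod 125)
Final: r = 123 with f(r) ≡ 0 mod 5^3.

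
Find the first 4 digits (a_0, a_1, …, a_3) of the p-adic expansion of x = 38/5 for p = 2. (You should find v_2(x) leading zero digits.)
(a_0, …, a_3) = (0, 1, 1, 1)

v_2(38/5) = 1, so a_0 = ... = a_0 = 0. Factor out: x = 2^1 · u with u = 19/5 a unit in ℤ_2. Expand u iteratively via a_{v+i} = u_i mod 2, u_{i+1} = (u_i − a_{v+i})/2:
  u_0 = 19/5;  a_1 = 1;  u_1 = (u_0 − 1)/2 = 7/5
  u_1 = 7/5;  a_2 = 1;  u_2 = (u_1 − 1)/2 = 1/5
  u_2 = 1/5;  a_3 = 1;  u_3 = (u_2 − 1)/2 = -2/5
Digits: (0, 1, 1, 1).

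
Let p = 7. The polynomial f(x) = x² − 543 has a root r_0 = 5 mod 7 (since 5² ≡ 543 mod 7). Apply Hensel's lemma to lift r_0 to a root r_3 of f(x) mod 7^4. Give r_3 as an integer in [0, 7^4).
r_3 = 1664 (mod 2401)

Hensel's recurrence: r_{i+1} = r_i − f(r_i)·(f′(r_i))^{-1} mod 7^{i+2}, with f′(x) = 2x. Iterate:
  r_0 = 5 (mod 7)
  r_1 = 47 (mod 49)
  r_2 = 292 (mod 343)
  r_3 = 1664 (mod 2401)
Final: r_3 = 1664, and one checks f(r_3) ≡ 0 mod 7^4.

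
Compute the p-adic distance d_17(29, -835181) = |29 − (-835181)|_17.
d_17(29, -835181) = 1/83521

Step 1 — x − y = 29 − (-835181) = 835210. Step 2 — v_17(835210) = 4 (factor: 835210 = (17^4 · 10); the sign does not affect v_p). Step 3 — |x − y|_17 = 17^{-4} = 1/83521.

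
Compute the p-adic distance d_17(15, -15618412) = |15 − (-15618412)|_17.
d_17(15, -15618412) = 1/1419857

Step 1 — x − y = 15 − (-15618412) = 15618427. Step 2 — v_17(15618427) = 5 (factor: 15618427 = (17^5 · 11); the sign does not affect v_p). Step 3 — |x − y|_17 = 17^{-5} = 1/1419857.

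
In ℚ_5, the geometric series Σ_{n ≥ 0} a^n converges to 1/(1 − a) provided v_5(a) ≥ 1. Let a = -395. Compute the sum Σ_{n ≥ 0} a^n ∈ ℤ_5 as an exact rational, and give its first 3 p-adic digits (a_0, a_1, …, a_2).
Σ a^n = 1/(1 − a) = 1/396;  first 3 digits = (1, 1, 0)

v_5(a) = 1 ≥ 1, so the series converges in ℤ_5 to 1/(1 − a) = 1/(1 − (-395)) = 1/396. Expand this rational in ℤ_5: compute digits iteratively via d_i = x_i mod 5, x_{i+1} = (x_i − d_i)/5. The first 3 digits are (1, 1, 0).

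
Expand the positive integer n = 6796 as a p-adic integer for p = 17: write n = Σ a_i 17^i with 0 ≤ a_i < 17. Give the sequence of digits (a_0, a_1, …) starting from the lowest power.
(a_0, a_1, …) = (13, 8, 6, 1)

Repeated division by 17 gives the digits low-to-high: 6796 = 13 + 8·17^1 + 6·17^2 + 1·17^3. Digit sequence: (13, 8, 6, 1).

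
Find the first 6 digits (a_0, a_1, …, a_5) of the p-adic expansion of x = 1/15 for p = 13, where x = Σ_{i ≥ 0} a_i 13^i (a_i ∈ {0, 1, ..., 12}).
(a_0, …, a_5) = (7, 9, 1, 12, 6, 9)

v_13(1/15) = 0 (numerator and denominator both coprime to 13), so x ∈ ℤ_13^×. Compute digits iteratively via a_i = x_i mod 13, x_{i+1} = (x_i − a_i)/13, with x_0 = x:
  x_0 = 1/15;  a_0 = 7;  x_1 = (x_0 − 7)/13 = -8/15
  x_1 = -8/15;  a_1 = 9;  x_2 = (x_1 − 9)/13 = -11/15
  x_2 = -11/15;  a_2 = 1;  x_3 = (x_2 − 1)/13 = -2/15
  x_3 = -2/15;  a_3 = 12;  x_4 = (x_3 − 12)/13 = -14/15
  x_4 = -14/15;  a_4 = 6;  x_5 = (x_4 − 6)/13 = -8/15
  x_5 = -8/15;  a_5 = 9;  x_6 = (x_5 − 9)/13 = -11/15
Digits: (7, 9, 1, 12, 6, 9).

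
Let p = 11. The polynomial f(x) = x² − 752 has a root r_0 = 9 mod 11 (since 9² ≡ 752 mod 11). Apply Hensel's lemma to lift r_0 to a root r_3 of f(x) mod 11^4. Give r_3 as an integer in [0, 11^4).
r_3 = 12879 (mod 14641)

Hensel's recurrence: r_{i+1} = r_i − f(r_i)·(f′(r_i))^{-1} mod 11^{i+2}, with f′(x) = 2x. Iterate:
  r_0 = 9 (mod 11)
  r_1 = 53 (mod 121)
  r_2 = 900 (mod 1331)
  r_3 = 12879 (mod 14641)
Final: r_3 = 12879, and one checks f(r_3) ≡ 0 mod 11^4.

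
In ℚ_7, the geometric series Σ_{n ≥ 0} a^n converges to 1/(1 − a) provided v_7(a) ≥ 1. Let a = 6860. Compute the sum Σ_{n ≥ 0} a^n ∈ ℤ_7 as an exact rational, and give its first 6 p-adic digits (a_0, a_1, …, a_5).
Σ a^n = 1/(1 − a) = -1/6859;  first 6 digits = (1, 0, 0, 6, 2, 0)

v_7(a) = 3 ≥ 1, so the series converges in ℤ_7 to 1/(1 − a) = 1/(1 − 6860) = -1/6859. Expand this rational in ℤ_7: compute digits iteratively via d_i = x_i mod 7, x_{i+1} = (x_i − d_i)/7. The first 6 digits are (1, 0, 0, 6, 2, 0).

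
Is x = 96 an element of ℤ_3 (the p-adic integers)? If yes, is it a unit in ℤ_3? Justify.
x ∈ ℤ_3 but not a unit; v_3(x) = 1 > 0

ℤ_3 = {x ∈ ℚ_3 : v_3(x) ≥ 0} and ℤ_3^× = {x ∈ ℤ_3 : v_3(x) = 0}. Here v_3(96) = v_3(num) − v_3(den) = 1; compare against these criteria.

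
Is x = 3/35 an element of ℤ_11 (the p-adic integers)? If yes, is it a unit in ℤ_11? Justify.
x ∈ ℤ_11^× (unit); v_11(x) = 0

ℤ_11 = {x ∈ ℚ_11 : v_11(x) ≥ 0} and ℤ_11^× = {x ∈ ℤ_11 : v_11(x) = 0}. Here v_11(3/35) = v_11(num) − v_11(den) = 0; compare against these criteria.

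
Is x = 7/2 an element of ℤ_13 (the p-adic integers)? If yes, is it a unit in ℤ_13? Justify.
x ∈ ℤ_13^× (unit); v_13(x) = 0

ℤ_13 = {x ∈ ℚ_13 : v_13(x) ≥ 0} and ℤ_13^× = {x ∈ ℤ_13 : v_13(x) = 0}. Here v_13(7/2) = v_13(num) − v_13(den) = 0; compare against these criteria.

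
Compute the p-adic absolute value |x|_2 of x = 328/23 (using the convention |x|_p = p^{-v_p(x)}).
|328/23|_2 = 1/8

Step 1 — compute v_2(x) by factoring powers of 2 out of the numerator and denominator: v_2(328/23) = 3. Step 2 — apply |x|_p = p^{-v_p(x)} = 2^{-3} = 1/8.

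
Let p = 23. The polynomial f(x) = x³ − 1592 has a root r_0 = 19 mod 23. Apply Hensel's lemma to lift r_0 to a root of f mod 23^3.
r_2 = 7172 (mod 12167)

Hensel: r_{i+1} = r_i − f(r_i)/f′(r_i) mod 23^{i+2}, where f′(x) = 3x². Iterate:
  r_0 = 19 (mod 23)
  r_1 = 295 (mod 529)
  r_2 = 7172 (mod 12167)
Final: r = 7172 with f(r) ≡ 0 mod 23^3.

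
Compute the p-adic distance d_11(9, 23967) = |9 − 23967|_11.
d_11(9, 23967) = 1/1331

Step 1 — x − y = 9 − 23967 = -23958. Step 2 — v_11(-23958) = 3 (factor: -23958 = −(11^3 · 18); the sign does not affect v_p). Step 3 — |x − y|_11 = 11^{-3} = 1/1331.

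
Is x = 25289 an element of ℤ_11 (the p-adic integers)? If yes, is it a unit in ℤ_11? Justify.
x ∈ ℤ_11 but not a unit; v_11(x) = 3 > 0

ℤ_11 = {x ∈ ℚ_11 : v_11(x) ≥ 0} and ℤ_11^× = {x ∈ ℤ_11 : v_11(x) = 0}. Here v_11(25289) = v_11(num) − v_11(den) = 3; compare against these criteria.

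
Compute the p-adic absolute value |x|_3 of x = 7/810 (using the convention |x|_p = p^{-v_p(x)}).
|7/810|_3 = 81

Step 1 — compute v_3(x) by factoring powers of 3 out of the numerator and denominator: v_3(7/810) = -4. Step 2 — apply |x|_p = p^{-v_p(x)} = 3^{4} = 81.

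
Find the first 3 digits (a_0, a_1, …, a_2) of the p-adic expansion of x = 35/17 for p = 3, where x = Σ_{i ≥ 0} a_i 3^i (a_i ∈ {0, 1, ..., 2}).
(a_0, …, a_2) = (1, 0, 1)

v_3(35/17) = 0 (numerator and denominator both coprime to 3), so x ∈ ℤ_3^×. Compute digits iteratively via a_i = x_i mod 3, x_{i+1} = (x_i − a_i)/3, with x_0 = x:
  x_0 = 35/17;  a_0 = 1;  x_1 = (x_0 − 1)/3 = 6/17
  x_1 = 6/17;  a_1 = 0;  x_2 = (x_1 − 0)/3 = 2/17
  x_2 = 2/17;  a_2 = 1;  x_3 = (x_2 − 1)/3 = -5/17
Digits: (1, 0, 1).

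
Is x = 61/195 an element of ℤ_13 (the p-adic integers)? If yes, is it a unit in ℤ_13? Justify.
x ∉ ℤ_13 (v_13(x) = -1 < 0)

ℤ_13 = {x ∈ ℚ_13 : v_13(x) ≥ 0} and ℤ_13^× = {x ∈ ℤ_13 : v_13(x) = 0}. Here v_13(61/195) = v_13(num) − v_13(den) = -1; compare against these criteria.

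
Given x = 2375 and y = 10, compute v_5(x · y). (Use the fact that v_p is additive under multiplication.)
v_5(23750) = 4

v_p(x) = 3 (factor: 2375 = 5^3 · 19); v_p(y) = 1 (factor: 10 = 5^1 · 2). Additivity: v_p(xy) = v_p(x) + v_p(y) = 3 + 1 = 4. (Direct check: xy = 23750 = 5^4 · (38).)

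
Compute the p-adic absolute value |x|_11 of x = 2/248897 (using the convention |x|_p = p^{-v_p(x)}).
|2/248897|_11 = 14641

Step 1 — compute v_11(x) by factoring powers of 11 out of the numerator and denominator: v_11(2/248897) = -4. Step 2 — apply |x|_p = p^{-v_p(x)} = 11^{4} = 14641.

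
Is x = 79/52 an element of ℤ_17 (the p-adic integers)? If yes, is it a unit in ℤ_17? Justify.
x ∈ ℤ_17^× (unit); v_17(x) = 0

ℤ_17 = {x ∈ ℚ_17 : v_17(x) ≥ 0} and ℤ_17^× = {x ∈ ℤ_17 : v_17(x) = 0}. Here v_17(79/52) = v_17(num) − v_17(den) = 0; compare against these criteria.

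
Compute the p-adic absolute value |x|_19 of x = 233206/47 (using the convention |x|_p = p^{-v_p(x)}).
|233206/47|_19 = 1/6859

Step 1 — compute v_19(x) by factoring powers of 19 out of the numerator and denominator: v_19(233206/47) = 3. Step 2 — apply |x|_p = p^{-v_p(x)} = 19^{-3} = 1/6859.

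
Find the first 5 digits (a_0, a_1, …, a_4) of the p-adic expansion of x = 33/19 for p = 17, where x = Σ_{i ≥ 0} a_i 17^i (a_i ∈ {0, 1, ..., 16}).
(a_0, …, a_4) = (8, 5, 14, 9, 3)

v_17(33/19) = 0 (numerator and denominator both coprime to 17), so x ∈ ℤ_17^×. Compute digits iteratively via a_i = x_i mod 17, x_{i+1} = (x_i − a_i)/17, with x_0 = x:
  x_0 = 33/19;  a_0 = 8;  x_1 = (x_0 − 8)/17 = -7/19
  x_1 = -7/19;  a_1 = 5;  x_2 = (x_1 − 5)/17 = -6/19
  x_2 = -6/19;  a_2 = 14;  x_3 = (x_2 − 14)/17 = -16/19
  x_3 = -16/19;  a_3 = 9;  x_4 = (x_3 − 9)/17 = -11/19
  x_4 = -11/19;  a_4 = 3;  x_5 = (x_4 − 3)/17 = -4/19
Digits: (8, 5, 14, 9, 3).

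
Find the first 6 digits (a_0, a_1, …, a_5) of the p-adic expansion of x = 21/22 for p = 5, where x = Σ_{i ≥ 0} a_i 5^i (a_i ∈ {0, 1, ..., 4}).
(a_0, …, a_5) = (3, 3, 0, 1, 0, 2)

v_5(21/22) = 0 (numerator and denominator both coprime to 5), so x ∈ ℤ_5^×. Compute digits iteratively via a_i = x_i mod 5, x_{i+1} = (x_i − a_i)/5, with x_0 = x:
  x_0 = 21/22;  a_0 = 3;  x_1 = (x_0 − 3)/5 = -9/22
  x_1 = -9/22;  a_1 = 3;  x_2 = (x_1 − 3)/5 = -15/22
  x_2 = -15/22;  a_2 = 0;  x_3 = (x_2 − 0)/5 = -3/22
  x_3 = -3/22;  a_3 = 1;  x_4 = (x_3 − 1)/5 = -5/22
  x_4 = -5/22;  a_4 = 0;  x_5 = (x_4 − 0)/5 = -1/22
  x_5 = -1/22;  a_5 = 2;  x_6 = (x_5 − 2)/5 = -9/22
Digits: (3, 3, 0, 1, 0, 2).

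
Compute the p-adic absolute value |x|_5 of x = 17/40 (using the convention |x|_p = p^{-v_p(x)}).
|17/40|_5 = 5

Step 1 — compute v_5(x) by factoring powers of 5 out of the numerator and denominator: v_5(17/40) = -1. Step 2 — apply |x|_p = p^{-v_p(x)} = 5^{1} = 5.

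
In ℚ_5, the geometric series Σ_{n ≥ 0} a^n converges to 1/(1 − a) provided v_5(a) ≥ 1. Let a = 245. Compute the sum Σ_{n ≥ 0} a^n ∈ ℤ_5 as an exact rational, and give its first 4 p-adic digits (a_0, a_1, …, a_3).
Σ a^n = 1/(1 − a) = -1/244;  first 4 digits = (1, 4, 0, 1)

v_5(a) = 1 ≥ 1, so the series converges in ℤ_5 to 1/(1 − a) = 1/(1 − 245) = -1/244. Expand this rational in ℤ_5: compute digits iteratively via d_i = x_i mod 5, x_{i+1} = (x_i − d_i)/5. The first 4 digits are (1, 4, 0, 1).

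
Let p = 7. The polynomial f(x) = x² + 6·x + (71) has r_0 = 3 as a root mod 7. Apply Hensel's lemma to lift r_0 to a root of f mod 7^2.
r_1 = 3 (mod 49)

Hensel: r_{i+1} = r_i − f(r_i)·(f′(r_i))^{-1} mod 7^{i+2}, f′(x) = 2x + 6. Iterate:
  r_0 = 3 (mod 7)
  r_1 = 3 (mod 49)
Final: r = 3 satisfies f(r) ≡ 0 mod 7^2.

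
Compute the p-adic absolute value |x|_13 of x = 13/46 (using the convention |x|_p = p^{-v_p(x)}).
|13/46|_13 = 1/13

Step 1 — compute v_13(x) by factoring powers of 13 out of the numerator and denominator: v_13(13/46) = 1. Step 2 — apply |x|_p = p^{-v_p(x)} = 13^{-1} = 1/13.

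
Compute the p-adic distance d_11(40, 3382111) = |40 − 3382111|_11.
d_11(40, 3382111) = 1/161051

Step 1 — x − y = 40 − 3382111 = -3382071. Step 2 — v_11(-3382071) = 5 (factor: -3382071 = −(11^5 · 21); the sign does not affect v_p). Step 3 — |x − y|_11 = 11^{-5} = 1/161051.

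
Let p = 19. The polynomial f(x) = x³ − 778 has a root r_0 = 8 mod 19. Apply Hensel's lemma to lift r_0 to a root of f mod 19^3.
r_2 = 1585 (mod 6859)

Hensel: r_{i+1} = r_i − f(r_i)/f′(r_i) mod 19^{i+2}, where f′(x) = 3x². Iterate:
  r_0 = 8 (mod 19)
  r_1 = 141 (mod 361)
  r_2 = 1585 (mod 6859)
Final: r = 1585 with f(r) ≡ 0 mod 19^3.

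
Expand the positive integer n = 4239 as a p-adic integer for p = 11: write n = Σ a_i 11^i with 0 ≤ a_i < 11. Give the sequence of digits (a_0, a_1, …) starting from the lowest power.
(a_0, a_1, …) = (4, 0, 2, 3)

Repeated division by 11 gives the digits low-to-high: 4239 = 4 + 2·11^2 + 3·11^3. Digit sequence: (4, 0, 2, 3).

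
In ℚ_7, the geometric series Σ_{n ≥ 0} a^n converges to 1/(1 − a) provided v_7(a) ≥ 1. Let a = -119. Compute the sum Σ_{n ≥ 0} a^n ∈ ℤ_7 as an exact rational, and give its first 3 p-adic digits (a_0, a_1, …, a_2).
Σ a^n = 1/(1 − a) = 1/120;  first 3 digits = (1, 4, 6)

v_7(a) = 1 ≥ 1, so the series converges in ℤ_7 to 1/(1 − a) = 1/(1 − (-119)) = 1/120. Expand this rational in ℤ_7: compute digits iteratively via d_i = x_i mod 7, x_{i+1} = (x_i − d_i)/7. The first 3 digits are (1, 4, 6).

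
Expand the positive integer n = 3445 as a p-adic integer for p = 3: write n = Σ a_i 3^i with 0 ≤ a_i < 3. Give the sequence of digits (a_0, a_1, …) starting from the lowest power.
(a_0, a_1, …) = (1, 2, 1, 1, 0, 2, 1, 1)

Repeated division by 3 gives the digits low-to-high: 3445 = 1 + 2·3^1 + 1·3^2 + 1·3^3 + 2·3^5 + 1·3^6 + 1·3^7. Digit sequence: (1, 2, 1, 1, 0, 2, 1, 1).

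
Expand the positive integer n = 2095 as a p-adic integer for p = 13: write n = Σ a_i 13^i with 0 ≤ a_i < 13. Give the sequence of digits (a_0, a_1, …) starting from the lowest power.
(a_0, a_1, …) = (2, 5, 12)

Repeated division by 13 gives the digits low-to-high: 2095 = 2 + 5·13^1 + 12·13^2. Digit sequence: (2, 5, 12).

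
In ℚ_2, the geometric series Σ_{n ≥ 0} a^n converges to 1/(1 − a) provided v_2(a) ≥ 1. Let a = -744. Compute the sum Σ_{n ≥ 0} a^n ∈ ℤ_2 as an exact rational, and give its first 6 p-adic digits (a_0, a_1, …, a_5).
Σ a^n = 1/(1 − a) = 1/745;  first 6 digits = (1, 0, 0, 1, 1, 0)

v_2(a) = 3 ≥ 1, so the series converges in ℤ_2 to 1/(1 − a) = 1/(1 − (-744)) = 1/745. Expand this rational in ℤ_2: compute digits iteratively via d_i = x_i mod 2, x_{i+1} = (x_i − d_i)/2. The first 6 digits are (1, 0, 0, 1, 1, 0).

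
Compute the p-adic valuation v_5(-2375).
v_5(-2375) = 3

v_5(n) is the largest exponent k such that 5^k divides n. Factor out: -2375 = -5^3 · 19. (Sign doesn't affect v_p.) So v_5(-2375) = 3.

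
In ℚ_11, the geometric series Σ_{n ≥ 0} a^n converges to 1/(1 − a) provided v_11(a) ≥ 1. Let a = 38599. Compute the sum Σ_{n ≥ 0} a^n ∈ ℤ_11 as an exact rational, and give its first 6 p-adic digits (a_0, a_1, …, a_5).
Σ a^n = 1/(1 − a) = -1/38598;  first 6 digits = (1, 0, 0, 7, 2, 0)

v_11(a) = 3 ≥ 1, so the series converges in ℤ_11 to 1/(1 − a) = 1/(1 − 38599) = -1/38598. Expand this rational in ℤ_11: compute digits iteratively via d_i = x_i mod 11, x_{i+1} = (x_i − d_i)/11. The first 6 digits are (1, 0, 0, 7, 2, 0).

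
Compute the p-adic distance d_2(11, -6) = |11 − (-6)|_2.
d_2(11, -6) = 1

Step 1 — x − y = 11 − (-6) = 17. Step 2 — v_2(17) = 0 (factor: 17 = (2^0 · 17); the sign does not affect v_p). Step 3 — |x − y|_2 = 2^{0} = 1.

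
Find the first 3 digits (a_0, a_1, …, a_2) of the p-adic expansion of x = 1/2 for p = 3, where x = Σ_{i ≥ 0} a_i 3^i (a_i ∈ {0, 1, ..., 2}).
(a_0, …, a_2) = (2, 1, 1)

v_3(1/2) = 0 (numerator and denominator both coprime to 3), so x ∈ ℤ_3^×. Compute digits iteratively via a_i = x_i mod 3, x_{i+1} = (x_i − a_i)/3, with x_0 = x:
  x_0 = 1/2;  a_0 = 2;  x_1 = (x_0 − 2)/3 = -1/2
  x_1 = -1/2;  a_1 = 1;  x_2 = (x_1 − 1)/3 = -1/2
  x_2 = -1/2;  a_2 = 1;  x_3 = (x_2 − 1)/3 = -1/2
Digits: (2, 1, 1).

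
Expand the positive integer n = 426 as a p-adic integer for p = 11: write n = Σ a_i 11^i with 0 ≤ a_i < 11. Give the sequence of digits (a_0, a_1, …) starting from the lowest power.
(a_0, a_1, …) = (8, 5, 3)

Repeated division by 11 gives the digits low-to-high: 426 = 8 + 5·11^1 + 3·11^2. Digit sequence: (8, 5, 3).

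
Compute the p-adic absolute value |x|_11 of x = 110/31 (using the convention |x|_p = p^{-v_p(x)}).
|110/31|_11 = 1/11

Step 1 — compute v_11(x) by factoring powers of 11 out of the numerator and denominator: v_11(110/31) = 1. Step 2 — apply |x|_p = p^{-v_p(x)} = 11^{-1} = 1/11.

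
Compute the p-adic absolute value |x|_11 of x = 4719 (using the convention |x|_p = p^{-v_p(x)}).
|4719|_11 = 1/121

Step 1 — compute v_11(x) by factoring powers of 11 out of the numerator and denominator: v_11(4719) = 2. Step 2 — apply |x|_p = p^{-v_p(x)} = 11^{-2} = 1/121.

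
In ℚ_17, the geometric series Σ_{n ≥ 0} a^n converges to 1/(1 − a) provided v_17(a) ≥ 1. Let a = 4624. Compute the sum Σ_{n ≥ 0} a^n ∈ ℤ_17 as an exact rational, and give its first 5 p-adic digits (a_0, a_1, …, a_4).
Σ a^n = 1/(1 − a) = -1/4623;  first 5 digits = (1, 0, 16, 0, 1)

v_17(a) = 2 ≥ 1, so the series converges in ℤ_17 to 1/(1 − a) = 1/(1 − 4624) = -1/4623. Expand this rational in ℤ_17: compute digits iteratively via d_i = x_i mod 17, x_{i+1} = (x_i − d_i)/17. The first 5 digits are (1, 0, 16, 0, 1).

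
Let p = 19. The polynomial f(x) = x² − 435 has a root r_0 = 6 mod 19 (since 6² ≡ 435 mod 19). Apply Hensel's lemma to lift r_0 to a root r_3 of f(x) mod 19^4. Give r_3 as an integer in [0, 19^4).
r_3 = 30634 (mod 130321)

Hensel's recurrence: r_{i+1} = r_i − f(r_i)·(f′(r_i))^{-1} mod 19^{i+2}, with f′(x) = 2x. Iterate:
  r_0 = 6 (mod 19)
  r_1 = 310 (mod 361)
  r_2 = 3198 (mod 6859)
  r_3 = 30634 (mod 130321)
Final: r_3 = 30634, and one checks f(r_3) ≡ 0 mod 19^4.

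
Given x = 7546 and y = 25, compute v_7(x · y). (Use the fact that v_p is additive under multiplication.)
v_7(188650) = 3

v_p(x) = 3 (factor: 7546 = 7^3 · 22); v_p(y) = 0 (factor: 25 = 7^0 · 25). Additivity: v_p(xy) = v_p(x) + v_p(y) = 3 + 0 = 3. (Direct check: xy = 188650 = 7^3 · (550).)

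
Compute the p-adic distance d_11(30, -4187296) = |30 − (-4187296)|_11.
d_11(30, -4187296) = 1/161051

Step 1 — x − y = 30 − (-4187296) = 4187326. Step 2 — v_11(4187326) = 5 (factor: 4187326 = (11^5 · 26); the sign does not affect v_p). Step 3 — |x − y|_11 = 11^{-5} = 1/161051.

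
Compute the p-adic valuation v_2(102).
v_2(102) = 1

v_2(n) is the largest exponent k such that 2^k divides n. Factor out: 102 = 2^1 · 51. (Sign doesn't affect v_p.) So v_2(102) = 1.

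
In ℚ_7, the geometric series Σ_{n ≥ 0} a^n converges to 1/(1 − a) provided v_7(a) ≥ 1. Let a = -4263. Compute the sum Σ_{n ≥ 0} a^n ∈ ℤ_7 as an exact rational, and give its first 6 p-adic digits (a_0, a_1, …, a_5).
Σ a^n = 1/(1 − a) = 1/4264;  first 6 digits = (1, 0, 4, 1, 0, 3)

v_7(a) = 2 ≥ 1, so the series converges in ℤ_7 to 1/(1 − a) = 1/(1 − (-4263)) = 1/4264. Expand this rational in ℤ_7: compute digits iteratively via d_i = x_i mod 7, x_{i+1} = (x_i − d_i)/7. The first 6 digits are (1, 0, 4, 1, 0, 3).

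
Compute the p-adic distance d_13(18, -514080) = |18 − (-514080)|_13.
d_13(18, -514080) = 1/28561

Step 1 — x − y = 18 − (-514080) = 514098. Step 2 — v_13(514098) = 4 (factor: 514098 = (13^4 · 18); the sign does not affect v_p). Step 3 — |x − y|_13 = 13^{-4} = 1/28561.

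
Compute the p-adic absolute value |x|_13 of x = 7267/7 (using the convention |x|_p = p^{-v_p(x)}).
|7267/7|_13 = 1/169

Step 1 — compute v_13(x) by factoring powers of 13 out of the numerator and denominator: v_13(7267/7) = 2. Step 2 — apply |x|_p = p^{-v_p(x)} = 13^{-2} = 1/169.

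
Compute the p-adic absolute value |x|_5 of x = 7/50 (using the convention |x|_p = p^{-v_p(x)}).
|7/50|_5 = 25

Step 1 — compute v_5(x) by factoring powers of 5 out of the numerator and denominator: v_5(7/50) = -2. Step 2 — apply |x|_p = p^{-v_p(x)} = 5^{2} = 25.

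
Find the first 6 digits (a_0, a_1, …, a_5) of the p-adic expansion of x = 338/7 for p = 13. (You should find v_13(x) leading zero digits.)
(a_0, …, a_5) = (0, 0, 4, 9, 3, 9)

v_13(338/7) = 2, so a_0 = ... = a_1 = 0. Factor out: x = 13^2 · u with u = 2/7 a unit in ℤ_13. Expand u iteratively via a_{v+i} = u_i mod 13, u_{i+1} = (u_i − a_{v+i})/13:
  u_0 = 2/7;  a_2 = 4;  u_1 = (u_0 − 4)/13 = -2/7
  u_1 = -2/7;  a_3 = 9;  u_2 = (u_1 − 9)/13 = -5/7
  u_2 = -5/7;  a_4 = 3;  u_3 = (u_2 − 3)/13 = -2/7
  u_3 = -2/7;  a_5 = 9;  u_4 = (u_3 − 9)/13 = -5/7
Digits: (0, 0, 4, 9, 3, 9).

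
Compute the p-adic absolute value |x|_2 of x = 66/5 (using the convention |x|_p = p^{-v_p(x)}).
|66/5|_2 = 1/2

Step 1 — compute v_2(x) by factoring powers of 2 out of the numerator and denominator: v_2(66/5) = 1. Step 2 — apply |x|_p = p^{-v_p(x)} = 2^{-1} = 1/2.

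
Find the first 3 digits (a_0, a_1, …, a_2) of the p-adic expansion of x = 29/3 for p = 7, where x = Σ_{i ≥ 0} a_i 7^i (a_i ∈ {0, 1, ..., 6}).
(a_0, …, a_2) = (5, 3, 2)

v_7(29/3) = 0 (numerator and denominator both coprime to 7), so x ∈ ℤ_7^×. Compute digits iteratively via a_i = x_i mod 7, x_{i+1} = (x_i − a_i)/7, with x_0 = x:
  x_0 = 29/3;  a_0 = 5;  x_1 = (x_0 − 5)/7 = 2/3
  x_1 = 2/3;  a_1 = 3;  x_2 = (x_1 − 3)/7 = -1/3
  x_2 = -1/3;  a_2 = 2;  x_3 = (x_2 − 2)/7 = -1/3
Digits: (5, 3, 2).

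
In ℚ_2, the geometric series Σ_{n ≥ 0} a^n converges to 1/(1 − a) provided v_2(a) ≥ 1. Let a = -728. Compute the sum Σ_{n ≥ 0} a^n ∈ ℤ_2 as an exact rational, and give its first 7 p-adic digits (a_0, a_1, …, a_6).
Σ a^n = 1/(1 − a) = 1/729;  first 7 digits = (1, 0, 0, 1, 0, 1, 1)

v_2(a) = 3 ≥ 1, so the series converges in ℤ_2 to 1/(1 − a) = 1/(1 − (-728)) = 1/729. Expand this rational in ℤ_2: compute digits iteratively via d_i = x_i mod 2, x_{i+1} = (x_i − d_i)/2. The first 7 digits are (1, 0, 0, 1, 0, 1, 1).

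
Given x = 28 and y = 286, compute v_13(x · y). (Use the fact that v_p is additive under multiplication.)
v_13(8008) = 1

v_p(x) = 0 (factor: 28 = 13^0 · 28); v_p(y) = 1 (factor: 286 = 13^1 · 22). Additivity: v_p(xy) = v_p(x) + v_p(y) = 0 + 1 = 1. (Direct check: xy = 8008 = 13^1 · (616).)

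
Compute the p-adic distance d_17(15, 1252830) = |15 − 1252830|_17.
d_17(15, 1252830) = 1/83521

Step 1 — x − y = 15 − 1252830 = -1252815. Step 2 — v_17(-1252815) = 4 (factor: -1252815 = −(17^4 · 15); the sign does not affect v_p). Step 3 — |x − y|_17 = 17^{-4} = 1/83521.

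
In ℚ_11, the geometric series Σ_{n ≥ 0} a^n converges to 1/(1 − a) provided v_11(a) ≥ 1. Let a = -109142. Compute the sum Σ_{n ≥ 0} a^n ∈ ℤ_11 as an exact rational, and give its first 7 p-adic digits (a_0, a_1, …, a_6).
Σ a^n = 1/(1 − a) = 1/109143;  first 7 digits = (1, 0, 0, 6, 3, 10, 2)

v_11(a) = 3 ≥ 1, so the series converges in ℤ_11 to 1/(1 − a) = 1/(1 − (-109142)) = 1/109143. Expand this rational in ℤ_11: compute digits iteratively via d_i = x_i mod 11, x_{i+1} = (x_i − d_i)/11. The first 7 digits are (1, 0, 0, 6, 3, 10, 2).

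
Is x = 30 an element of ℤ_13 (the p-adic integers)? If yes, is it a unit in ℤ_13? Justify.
x ∈ ℤ_13^× (unit); v_13(x) = 0

ℤ_13 = {x ∈ ℚ_13 : v_13(x) ≥ 0} and ℤ_13^× = {x ∈ ℤ_13 : v_13(x) = 0}. Here v_13(30) = v_13(num) − v_13(den) = 0; compare against these criteria.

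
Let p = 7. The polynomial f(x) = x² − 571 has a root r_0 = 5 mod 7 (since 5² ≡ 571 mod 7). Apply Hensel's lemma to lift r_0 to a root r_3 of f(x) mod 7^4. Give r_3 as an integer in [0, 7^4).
r_3 = 2098 (mod 2401)

Hensel's recurrence: r_{i+1} = r_i − f(r_i)·(f′(r_i))^{-1} mod 7^{i+2}, with f′(x) = 2x. Iterate:
  r_0 = 5 (mod 7)
  r_1 = 40 (mod 49)
  r_2 = 40 (mod 343)
  r_3 = 2098 (mod 2401)
Final: r_3 = 2098, and one checks f(r_3) ≡ 0 mod 7^4.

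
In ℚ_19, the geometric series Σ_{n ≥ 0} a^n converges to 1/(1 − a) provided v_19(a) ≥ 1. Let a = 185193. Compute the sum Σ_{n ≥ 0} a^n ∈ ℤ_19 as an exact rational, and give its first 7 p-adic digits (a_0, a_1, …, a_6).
Σ a^n = 1/(1 − a) = -1/185192;  first 7 digits = (1, 0, 0, 8, 1, 0, 7)

v_19(a) = 3 ≥ 1, so the series converges in ℤ_19 to 1/(1 − a) = 1/(1 − 185193) = -1/185192. Expand this rational in ℤ_19: compute digits iteratively via d_i = x_i mod 19, x_{i+1} = (x_i − d_i)/19. The first 7 digits are (1, 0, 0, 8, 1, 0, 7).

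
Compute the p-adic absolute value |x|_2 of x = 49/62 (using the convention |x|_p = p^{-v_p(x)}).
|49/62|_2 = 2

Step 1 — compute v_2(x) by factoring powers of 2 out of the numerator and denominator: v_2(49/62) = -1. Step 2 — apply |x|_p = p^{-v_p(x)} = 2^{1} = 2.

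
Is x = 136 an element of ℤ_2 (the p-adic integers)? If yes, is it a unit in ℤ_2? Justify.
x ∈ ℤ_2 but not a unit; v_2(x) = 3 > 0

ℤ_2 = {x ∈ ℚ_2 : v_2(x) ≥ 0} and ℤ_2^× = {x ∈ ℤ_2 : v_2(x) = 0}. Here v_2(136) = v_2(num) − v_2(den) = 3; compare against these criteria.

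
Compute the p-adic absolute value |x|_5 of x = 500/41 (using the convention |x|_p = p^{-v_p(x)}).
|500/41|_5 = 1/125

Step 1 — compute v_5(x) by factoring powers of 5 out of the numerator and denominator: v_5(500/41) = 3. Step 2 — apply |x|_p = p^{-v_p(x)} = 5^{-3} = 1/125.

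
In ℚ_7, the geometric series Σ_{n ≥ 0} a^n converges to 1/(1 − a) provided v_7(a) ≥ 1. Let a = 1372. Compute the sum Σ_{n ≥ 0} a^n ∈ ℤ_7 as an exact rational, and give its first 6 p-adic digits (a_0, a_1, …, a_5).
Σ a^n = 1/(1 − a) = -1/1371;  first 6 digits = (1, 0, 0, 4, 0, 0)

v_7(a) = 3 ≥ 1, so the series converges in ℤ_7 to 1/(1 − a) = 1/(1 − 1372) = -1/1371. Expand this rational in ℤ_7: compute digits iteratively via d_i = x_i mod 7, x_{i+1} = (x_i − d_i)/7. The first 6 digits are (1, 0, 0, 4, 0, 0).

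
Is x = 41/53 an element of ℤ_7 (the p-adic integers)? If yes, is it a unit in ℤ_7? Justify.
x ∈ ℤ_7^× (unit); v_7(x) = 0

ℤ_7 = {x ∈ ℚ_7 : v_7(x) ≥ 0} and ℤ_7^× = {x ∈ ℤ_7 : v_7(x) = 0}. Here v_7(41/53) = v_7(num) − v_7(den) = 0; compare against these criteria.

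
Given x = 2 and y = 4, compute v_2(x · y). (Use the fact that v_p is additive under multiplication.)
v_2(8) = 3

v_p(x) = 1 (factor: 2 = 2^1 · 1); v_p(y) = 2 (factor: 4 = 2^2 · 1). Additivity: v_p(xy) = v_p(x) + v_p(y) = 1 + 2 = 3. (Direct check: xy = 8 = 2^3 · (1).)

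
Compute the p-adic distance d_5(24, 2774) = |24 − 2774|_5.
d_5(24, 2774) = 1/125

Step 1 — x − y = 24 − 2774 = -2750. Step 2 — v_5(-2750) = 3 (factor: -2750 = −(5^3 · 22); the sign does not affect v_p). Step 3 — |x − y|_5 = 5^{-3} = 1/125.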